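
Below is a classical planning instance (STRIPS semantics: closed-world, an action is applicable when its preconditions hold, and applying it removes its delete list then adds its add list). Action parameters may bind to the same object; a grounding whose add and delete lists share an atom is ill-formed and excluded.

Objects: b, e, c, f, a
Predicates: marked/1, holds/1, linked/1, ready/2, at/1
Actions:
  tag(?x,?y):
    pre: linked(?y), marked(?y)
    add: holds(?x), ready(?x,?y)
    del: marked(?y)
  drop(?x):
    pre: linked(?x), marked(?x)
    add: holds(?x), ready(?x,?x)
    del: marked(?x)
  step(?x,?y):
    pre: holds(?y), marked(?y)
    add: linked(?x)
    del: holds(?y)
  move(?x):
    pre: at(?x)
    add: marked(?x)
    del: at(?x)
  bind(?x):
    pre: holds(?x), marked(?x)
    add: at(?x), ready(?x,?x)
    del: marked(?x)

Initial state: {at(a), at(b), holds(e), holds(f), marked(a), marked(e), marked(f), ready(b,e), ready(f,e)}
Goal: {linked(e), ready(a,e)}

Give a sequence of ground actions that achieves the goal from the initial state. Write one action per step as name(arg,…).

1. step(e,e)  →  {at(a), at(b), holds(f), linked(e), marked(a), marked(e), marked(f), ready(b,e), ready(f,e)}
2. tag(a,e)  →  {at(a), at(b), holds(a), holds(f), linked(e), marked(a), marked(f), ready(a,e), ready(b,e), ready(f,e)}

step(e,e); tag(a,e)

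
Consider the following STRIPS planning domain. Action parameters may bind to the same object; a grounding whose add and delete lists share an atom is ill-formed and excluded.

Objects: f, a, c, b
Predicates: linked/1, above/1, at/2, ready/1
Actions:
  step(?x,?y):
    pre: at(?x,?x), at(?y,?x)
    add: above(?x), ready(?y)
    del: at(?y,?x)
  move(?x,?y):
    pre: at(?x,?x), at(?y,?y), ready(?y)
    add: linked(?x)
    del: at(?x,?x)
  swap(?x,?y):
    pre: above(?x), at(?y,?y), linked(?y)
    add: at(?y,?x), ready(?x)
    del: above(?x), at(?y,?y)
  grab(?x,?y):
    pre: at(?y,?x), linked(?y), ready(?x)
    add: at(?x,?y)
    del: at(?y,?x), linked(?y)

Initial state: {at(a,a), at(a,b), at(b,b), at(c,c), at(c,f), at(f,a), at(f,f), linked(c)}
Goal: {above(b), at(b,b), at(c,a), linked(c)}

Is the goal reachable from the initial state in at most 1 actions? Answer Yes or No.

1. step(a,f)  →  {above(a), at(a,a), at(a,b), at(b,b), at(c,c), at(c,f), at(f,f), linked(c), ready(f)}
2. step(b,a)  →  {above(a), above(b), at(a,a), at(b,b), at(c,c), at(c,f), at(f,f), linked(c), ready(a), ready(f)}
3. swap(a,c)  →  {above(b), at(a,a), at(b,b), at(c,a), at(c,f), at(f,f), linked(c), ready(a), ready(f)}
optimal plan length = 3; 3 > 1

No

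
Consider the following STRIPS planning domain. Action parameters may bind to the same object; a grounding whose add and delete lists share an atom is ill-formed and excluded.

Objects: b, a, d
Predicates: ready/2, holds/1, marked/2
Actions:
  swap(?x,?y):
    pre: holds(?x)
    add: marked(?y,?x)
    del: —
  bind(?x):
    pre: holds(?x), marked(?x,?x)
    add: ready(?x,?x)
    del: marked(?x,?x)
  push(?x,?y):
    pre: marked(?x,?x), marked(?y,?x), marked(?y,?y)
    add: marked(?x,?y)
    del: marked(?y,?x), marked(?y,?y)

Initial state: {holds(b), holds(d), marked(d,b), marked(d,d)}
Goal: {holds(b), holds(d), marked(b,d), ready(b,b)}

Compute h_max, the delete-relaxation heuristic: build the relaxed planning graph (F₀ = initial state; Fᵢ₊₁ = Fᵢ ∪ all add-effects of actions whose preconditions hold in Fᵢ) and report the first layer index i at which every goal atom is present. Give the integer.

2

F0 = init (4 atoms)
F1 = F0 ∪ {marked(a,b), marked(a,d), marked(b,b), marked(b,d), ready(d,d)}  (9 atoms)
F2 = F1 ∪ {ready(b,b)}  (10 atoms)
goal ⊆ F2  ⇒  h_max = 2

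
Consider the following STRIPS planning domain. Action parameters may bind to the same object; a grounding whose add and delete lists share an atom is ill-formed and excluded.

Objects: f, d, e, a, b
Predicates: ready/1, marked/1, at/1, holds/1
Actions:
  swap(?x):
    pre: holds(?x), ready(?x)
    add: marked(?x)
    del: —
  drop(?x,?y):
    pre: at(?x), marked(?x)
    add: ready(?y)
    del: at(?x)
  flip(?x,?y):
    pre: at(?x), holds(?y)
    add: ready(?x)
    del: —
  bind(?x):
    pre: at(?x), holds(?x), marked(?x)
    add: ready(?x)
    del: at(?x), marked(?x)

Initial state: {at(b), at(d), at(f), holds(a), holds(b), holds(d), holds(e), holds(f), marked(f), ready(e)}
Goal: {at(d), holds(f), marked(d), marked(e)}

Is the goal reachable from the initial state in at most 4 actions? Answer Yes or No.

Yes

1. swap(e)  →  {at(b), at(d), at(f), holds(a), holds(b), holds(d), holds(e), holds(f), marked(e), marked(f), ready(e)}
2. drop(f,d)  →  {at(b), at(d), holds(a), holds(b), holds(d), holds(e), holds(f), marked(e), marked(f), ready(d), ready(e)}
3. swap(d)  →  {at(b), at(d), holds(a), holds(b), holds(d), holds(e), holds(f), marked(d), marked(e), marked(f), ready(d), ready(e)}
optimal plan length = 3; 3 ≤ 4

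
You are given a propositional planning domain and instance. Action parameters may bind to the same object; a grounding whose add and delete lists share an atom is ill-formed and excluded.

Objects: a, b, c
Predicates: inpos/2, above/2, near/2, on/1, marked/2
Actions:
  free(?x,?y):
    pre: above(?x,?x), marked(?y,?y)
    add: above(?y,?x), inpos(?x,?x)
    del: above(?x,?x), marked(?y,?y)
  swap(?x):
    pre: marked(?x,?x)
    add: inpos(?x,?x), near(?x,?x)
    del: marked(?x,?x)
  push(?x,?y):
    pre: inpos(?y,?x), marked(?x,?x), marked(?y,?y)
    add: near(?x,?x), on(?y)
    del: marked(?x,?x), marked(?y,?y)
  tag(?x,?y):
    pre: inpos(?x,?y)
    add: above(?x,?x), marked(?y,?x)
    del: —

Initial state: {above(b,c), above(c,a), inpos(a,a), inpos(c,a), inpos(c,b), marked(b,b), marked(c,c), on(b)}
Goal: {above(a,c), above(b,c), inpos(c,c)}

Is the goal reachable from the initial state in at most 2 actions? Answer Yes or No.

No

1. tag(a,a)  →  {above(a,a), above(b,c), above(c,a), inpos(a,a), inpos(c,a), inpos(c,b), marked(a,a), marked(b,b), marked(c,c), on(b)}
2. tag(c,a)  →  {above(a,a), above(b,c), above(c,a), above(c,c), inpos(a,a), inpos(c,a), inpos(c,b), marked(a,a), marked(a,c), marked(b,b), marked(c,c), on(b)}
3. free(c,a)  →  {above(a,a), above(a,c), above(b,c), above(c,a), inpos(a,a), inpos(c,a), inpos(c,b), inpos(c,c), marked(a,c), marked(b,b), marked(c,c), on(b)}
optimal plan length = 3; 3 > 2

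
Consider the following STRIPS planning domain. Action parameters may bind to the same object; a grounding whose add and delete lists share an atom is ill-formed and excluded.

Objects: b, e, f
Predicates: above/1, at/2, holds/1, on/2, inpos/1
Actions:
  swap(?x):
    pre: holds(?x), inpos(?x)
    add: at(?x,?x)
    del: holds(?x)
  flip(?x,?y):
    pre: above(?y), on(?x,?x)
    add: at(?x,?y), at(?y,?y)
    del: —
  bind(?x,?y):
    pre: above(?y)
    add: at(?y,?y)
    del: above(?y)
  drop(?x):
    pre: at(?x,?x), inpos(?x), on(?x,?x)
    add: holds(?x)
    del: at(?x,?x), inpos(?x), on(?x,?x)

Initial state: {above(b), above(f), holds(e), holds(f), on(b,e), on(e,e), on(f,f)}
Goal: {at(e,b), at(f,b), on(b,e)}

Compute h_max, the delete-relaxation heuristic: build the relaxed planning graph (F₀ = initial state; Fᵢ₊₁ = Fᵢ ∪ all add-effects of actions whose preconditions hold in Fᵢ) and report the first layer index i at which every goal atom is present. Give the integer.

1

F0 = init (7 atoms)
F1 = F0 ∪ {at(b,b), at(e,b), at(e,f), at(f,b), at(f,f)}  (12 atoms)
goal ⊆ F1  ⇒  h_max = 1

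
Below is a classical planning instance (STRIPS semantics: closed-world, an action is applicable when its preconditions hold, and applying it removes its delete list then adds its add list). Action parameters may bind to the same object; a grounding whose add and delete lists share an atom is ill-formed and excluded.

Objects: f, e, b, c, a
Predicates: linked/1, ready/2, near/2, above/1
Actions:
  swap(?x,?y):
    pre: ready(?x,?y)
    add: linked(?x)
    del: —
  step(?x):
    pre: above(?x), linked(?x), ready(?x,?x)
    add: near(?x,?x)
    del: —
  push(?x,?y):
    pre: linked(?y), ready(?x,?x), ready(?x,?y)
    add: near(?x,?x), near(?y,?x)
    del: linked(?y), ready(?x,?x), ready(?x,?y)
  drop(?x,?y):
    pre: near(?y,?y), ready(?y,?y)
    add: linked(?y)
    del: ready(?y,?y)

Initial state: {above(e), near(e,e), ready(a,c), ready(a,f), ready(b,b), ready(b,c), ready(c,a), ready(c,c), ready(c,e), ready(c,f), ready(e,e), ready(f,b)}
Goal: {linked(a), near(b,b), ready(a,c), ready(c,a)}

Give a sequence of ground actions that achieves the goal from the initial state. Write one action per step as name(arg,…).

swap(b,b); swap(a,f); push(b,b)

1. swap(b,b)  →  {above(e), linked(b), near(e,e), ready(a,c), ready(a,f), ready(b,b), ready(b,c), ready(c,a), ready(c,c), ready(c,e), ready(c,f), ready(e,e), ready(f,b)}
2. swap(a,f)  →  {above(e), linked(a), linked(b), near(e,e), ready(a,c), ready(a,f), ready(b,b), ready(b,c), ready(c,a), ready(c,c), ready(c,e), ready(c,f), ready(e,e), ready(f,b)}
3. push(b,b)  →  {above(e), linked(a), near(b,b), near(e,e), ready(a,c), ready(a,f), ready(b,c), ready(c,a), ready(c,c), ready(c,e), ready(c,f), ready(e,e), ready(f,b)}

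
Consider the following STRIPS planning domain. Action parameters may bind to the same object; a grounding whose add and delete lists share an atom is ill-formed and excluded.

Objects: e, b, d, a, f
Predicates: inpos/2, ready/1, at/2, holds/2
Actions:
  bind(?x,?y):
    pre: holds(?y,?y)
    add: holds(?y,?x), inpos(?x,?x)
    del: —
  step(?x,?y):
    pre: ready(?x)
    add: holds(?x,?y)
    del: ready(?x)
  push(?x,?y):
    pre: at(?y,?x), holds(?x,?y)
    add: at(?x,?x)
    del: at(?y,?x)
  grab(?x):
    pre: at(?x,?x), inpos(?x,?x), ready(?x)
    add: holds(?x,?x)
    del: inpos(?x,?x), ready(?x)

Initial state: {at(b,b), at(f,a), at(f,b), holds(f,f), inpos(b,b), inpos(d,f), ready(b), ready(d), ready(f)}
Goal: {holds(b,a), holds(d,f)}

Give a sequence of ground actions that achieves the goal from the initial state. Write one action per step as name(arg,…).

step(b,a); step(d,f)

1. step(b,a)  →  {at(b,b), at(f,a), at(f,b), holds(b,a), holds(f,f), inpos(b,b), inpos(d,f), ready(d), ready(f)}
2. step(d,f)  →  {at(b,b), at(f,a), at(f,b), holds(b,a), holds(d,f), holds(f,f), inpos(b,b), inpos(d,f), ready(f)}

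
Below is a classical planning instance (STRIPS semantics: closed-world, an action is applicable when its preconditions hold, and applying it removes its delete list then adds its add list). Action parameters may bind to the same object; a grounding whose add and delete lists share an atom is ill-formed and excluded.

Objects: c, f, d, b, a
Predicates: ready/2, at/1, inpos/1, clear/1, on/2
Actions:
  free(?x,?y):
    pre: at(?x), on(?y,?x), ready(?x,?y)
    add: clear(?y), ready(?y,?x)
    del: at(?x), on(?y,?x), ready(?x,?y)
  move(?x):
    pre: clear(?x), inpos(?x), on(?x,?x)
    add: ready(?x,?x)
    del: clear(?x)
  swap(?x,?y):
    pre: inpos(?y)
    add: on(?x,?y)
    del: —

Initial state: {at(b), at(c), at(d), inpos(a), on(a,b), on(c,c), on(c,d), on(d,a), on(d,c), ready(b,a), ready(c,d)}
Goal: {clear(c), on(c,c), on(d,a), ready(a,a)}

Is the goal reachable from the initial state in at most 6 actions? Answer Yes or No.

1. free(c,d)  →  {at(b), at(d), clear(d), inpos(a), on(a,b), on(c,c), on(c,d), on(d,a), ready(b,a), ready(d,c)}
2. free(d,c)  →  {at(b), clear(c), clear(d), inpos(a), on(a,b), on(c,c), on(d,a), ready(b,a), ready(c,d)}
3. free(b,a)  →  {clear(a), clear(c), clear(d), inpos(a), on(c,c), on(d,a), ready(a,b), ready(c,d)}
4. swap(a,a)  →  {clear(a), clear(c), clear(d), inpos(a), on(a,a), on(c,c), on(d,a), ready(a,b), ready(c,d)}
5. move(a)  →  {clear(c), clear(d), inpos(a), on(a,a), on(c,c), on(d,a), ready(a,a), ready(a,b), ready(c,d)}
optimal plan length = 5; 5 ≤ 6

Yes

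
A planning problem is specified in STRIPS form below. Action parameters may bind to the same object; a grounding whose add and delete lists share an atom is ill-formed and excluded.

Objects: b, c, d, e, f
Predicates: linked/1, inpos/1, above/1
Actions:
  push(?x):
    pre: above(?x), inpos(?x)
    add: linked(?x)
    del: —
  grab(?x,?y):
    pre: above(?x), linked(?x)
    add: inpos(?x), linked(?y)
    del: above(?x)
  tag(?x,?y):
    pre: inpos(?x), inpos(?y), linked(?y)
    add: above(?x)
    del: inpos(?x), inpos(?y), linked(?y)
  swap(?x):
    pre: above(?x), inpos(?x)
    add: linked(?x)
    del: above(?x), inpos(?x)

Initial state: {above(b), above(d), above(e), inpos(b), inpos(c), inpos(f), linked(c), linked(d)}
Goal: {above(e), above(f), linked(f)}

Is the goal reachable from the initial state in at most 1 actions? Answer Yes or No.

No

1. grab(d,f)  →  {above(b), above(e), inpos(b), inpos(c), inpos(d), inpos(f), linked(c), linked(d), linked(f)}
2. tag(f,c)  →  {above(b), above(e), above(f), inpos(b), inpos(d), linked(d), linked(f)}
optimal plan length = 2; 2 > 1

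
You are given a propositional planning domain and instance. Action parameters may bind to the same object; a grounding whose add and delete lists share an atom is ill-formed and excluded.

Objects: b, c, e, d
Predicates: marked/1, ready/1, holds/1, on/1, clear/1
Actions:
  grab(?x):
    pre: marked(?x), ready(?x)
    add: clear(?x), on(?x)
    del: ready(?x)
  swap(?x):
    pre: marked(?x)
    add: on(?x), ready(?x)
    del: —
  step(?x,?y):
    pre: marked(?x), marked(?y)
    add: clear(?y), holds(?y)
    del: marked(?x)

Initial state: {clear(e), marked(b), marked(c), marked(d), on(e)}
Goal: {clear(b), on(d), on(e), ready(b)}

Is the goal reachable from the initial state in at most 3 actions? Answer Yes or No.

Yes

1. swap(b)  →  {clear(e), marked(b), marked(c), marked(d), on(b), on(e), ready(b)}
2. swap(d)  →  {clear(e), marked(b), marked(c), marked(d), on(b), on(d), on(e), ready(b), ready(d)}
3. step(b,b)  →  {clear(b), clear(e), holds(b), marked(c), marked(d), on(b), on(d), on(e), ready(b), ready(d)}
optimal plan length = 3; 3 ≤ 3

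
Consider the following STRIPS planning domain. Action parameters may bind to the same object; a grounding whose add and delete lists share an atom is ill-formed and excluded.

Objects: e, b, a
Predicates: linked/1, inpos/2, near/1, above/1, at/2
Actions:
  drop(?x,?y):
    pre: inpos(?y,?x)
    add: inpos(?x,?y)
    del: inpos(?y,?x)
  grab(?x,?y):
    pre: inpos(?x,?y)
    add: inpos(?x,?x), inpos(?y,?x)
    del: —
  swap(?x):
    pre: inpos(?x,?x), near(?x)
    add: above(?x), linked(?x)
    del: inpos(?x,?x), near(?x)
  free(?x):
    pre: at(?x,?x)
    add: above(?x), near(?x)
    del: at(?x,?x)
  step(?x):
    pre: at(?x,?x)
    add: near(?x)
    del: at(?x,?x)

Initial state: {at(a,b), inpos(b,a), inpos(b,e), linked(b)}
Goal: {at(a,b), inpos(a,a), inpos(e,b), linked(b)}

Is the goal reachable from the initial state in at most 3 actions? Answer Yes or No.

Yes

1. drop(e,b)  →  {at(a,b), inpos(b,a), inpos(e,b), linked(b)}
2. drop(a,b)  →  {at(a,b), inpos(a,b), inpos(e,b), linked(b)}
3. grab(a,b)  →  {at(a,b), inpos(a,a), inpos(a,b), inpos(b,a), inpos(e,b), linked(b)}
optimal plan length = 3; 3 ≤ 3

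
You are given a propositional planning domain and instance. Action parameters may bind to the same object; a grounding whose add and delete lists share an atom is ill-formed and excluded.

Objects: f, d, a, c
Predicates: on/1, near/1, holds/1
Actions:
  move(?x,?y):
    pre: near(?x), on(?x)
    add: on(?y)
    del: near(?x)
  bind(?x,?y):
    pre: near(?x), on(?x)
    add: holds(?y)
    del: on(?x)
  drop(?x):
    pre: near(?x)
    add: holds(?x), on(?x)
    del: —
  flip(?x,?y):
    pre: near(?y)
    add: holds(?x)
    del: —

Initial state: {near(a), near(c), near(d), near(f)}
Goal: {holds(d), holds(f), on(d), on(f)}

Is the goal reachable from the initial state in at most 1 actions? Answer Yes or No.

1. drop(f)  →  {holds(f), near(a), near(c), near(d), near(f), on(f)}
2. drop(d)  →  {holds(d), holds(f), near(a), near(c), near(d), near(f), on(d), on(f)}
optimal plan length = 2; 2 > 1

No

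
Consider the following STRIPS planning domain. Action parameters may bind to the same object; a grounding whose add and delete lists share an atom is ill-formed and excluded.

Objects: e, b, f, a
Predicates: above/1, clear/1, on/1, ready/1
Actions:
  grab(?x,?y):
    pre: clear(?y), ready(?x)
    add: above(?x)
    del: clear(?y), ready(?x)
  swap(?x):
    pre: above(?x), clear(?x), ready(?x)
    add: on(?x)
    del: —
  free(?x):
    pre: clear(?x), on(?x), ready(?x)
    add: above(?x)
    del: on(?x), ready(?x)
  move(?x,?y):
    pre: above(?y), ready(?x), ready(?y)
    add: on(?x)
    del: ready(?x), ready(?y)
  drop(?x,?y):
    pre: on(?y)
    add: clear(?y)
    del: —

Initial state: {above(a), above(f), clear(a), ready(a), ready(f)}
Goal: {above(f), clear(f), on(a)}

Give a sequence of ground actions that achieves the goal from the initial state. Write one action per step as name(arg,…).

swap(a); move(f,f); drop(e,f)

1. swap(a)  →  {above(a), above(f), clear(a), on(a), ready(a), ready(f)}
2. move(f,f)  →  {above(a), above(f), clear(a), on(a), on(f), ready(a)}
3. drop(e,f)  →  {above(a), above(f), clear(a), clear(f), on(a), on(f), ready(a)}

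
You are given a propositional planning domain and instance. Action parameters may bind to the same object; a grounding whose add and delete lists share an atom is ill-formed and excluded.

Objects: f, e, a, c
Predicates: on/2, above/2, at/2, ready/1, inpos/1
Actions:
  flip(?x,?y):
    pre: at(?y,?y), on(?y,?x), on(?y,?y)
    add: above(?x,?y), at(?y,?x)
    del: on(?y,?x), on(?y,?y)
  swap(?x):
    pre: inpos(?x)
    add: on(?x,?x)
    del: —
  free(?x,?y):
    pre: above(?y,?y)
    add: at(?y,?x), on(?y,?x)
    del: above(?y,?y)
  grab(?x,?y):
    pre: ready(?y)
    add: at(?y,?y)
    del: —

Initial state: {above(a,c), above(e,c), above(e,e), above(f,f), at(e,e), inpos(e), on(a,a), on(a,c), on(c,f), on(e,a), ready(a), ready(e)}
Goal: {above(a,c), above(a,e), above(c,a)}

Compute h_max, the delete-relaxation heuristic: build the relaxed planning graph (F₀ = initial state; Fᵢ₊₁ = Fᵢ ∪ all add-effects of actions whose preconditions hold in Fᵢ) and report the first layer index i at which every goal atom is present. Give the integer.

2

F0 = init (12 atoms)
F1 = F0 ∪ {at(a,a), at(e,a), at(e,c), at(e,f), at(f,a), at(f,c), at(f,e), at(f,f), on(e,c), on(e,e), on(e,f), on(f,a), on(f,c), on(f,e), on(f,f)}  (27 atoms)
F2 = F1 ∪ {above(a,a), above(a,e), above(a,f), above(c,a), above(c,e), above(c,f), above(e,f), above(f,e), at(a,c)}  (36 atoms)
goal ⊆ F2  ⇒  h_max = 2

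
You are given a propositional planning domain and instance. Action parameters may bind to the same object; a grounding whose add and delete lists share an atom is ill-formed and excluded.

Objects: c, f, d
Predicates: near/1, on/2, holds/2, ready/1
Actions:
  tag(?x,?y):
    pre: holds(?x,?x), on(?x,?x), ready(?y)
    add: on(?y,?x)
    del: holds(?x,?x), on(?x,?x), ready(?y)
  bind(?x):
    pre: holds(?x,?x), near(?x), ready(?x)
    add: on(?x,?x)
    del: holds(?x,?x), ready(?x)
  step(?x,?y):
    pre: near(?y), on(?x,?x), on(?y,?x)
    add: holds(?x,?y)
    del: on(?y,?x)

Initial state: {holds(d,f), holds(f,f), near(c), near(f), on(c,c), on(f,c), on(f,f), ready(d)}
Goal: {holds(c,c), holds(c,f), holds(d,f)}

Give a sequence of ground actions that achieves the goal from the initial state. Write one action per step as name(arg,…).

1. step(c,f)  →  {holds(c,f), holds(d,f), holds(f,f), near(c), near(f), on(c,c), on(f,f), ready(d)}
2. step(c,c)  →  {holds(c,c), holds(c,f), holds(d,f), holds(f,f), near(c), near(f), on(f,f), ready(d)}

step(c,f); step(c,c)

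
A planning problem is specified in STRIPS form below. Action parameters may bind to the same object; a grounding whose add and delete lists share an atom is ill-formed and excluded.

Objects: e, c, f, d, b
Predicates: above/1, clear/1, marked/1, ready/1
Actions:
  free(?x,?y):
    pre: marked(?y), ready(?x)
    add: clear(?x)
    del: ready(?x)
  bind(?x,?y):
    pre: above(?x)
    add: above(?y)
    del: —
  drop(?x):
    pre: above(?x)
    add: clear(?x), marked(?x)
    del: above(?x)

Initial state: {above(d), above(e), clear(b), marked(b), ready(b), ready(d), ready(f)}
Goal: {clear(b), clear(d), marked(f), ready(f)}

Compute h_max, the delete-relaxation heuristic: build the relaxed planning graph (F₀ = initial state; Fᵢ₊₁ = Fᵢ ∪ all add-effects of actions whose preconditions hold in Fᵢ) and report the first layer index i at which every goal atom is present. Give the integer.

F0 = init (7 atoms)
F1 = F0 ∪ {above(b), above(c), above(f), clear(d), clear(e), clear(f), marked(d), marked(e)}  (15 atoms)
F2 = F1 ∪ {clear(c), marked(c), marked(f)}  (18 atoms)
goal ⊆ F2  ⇒  h_max = 2

2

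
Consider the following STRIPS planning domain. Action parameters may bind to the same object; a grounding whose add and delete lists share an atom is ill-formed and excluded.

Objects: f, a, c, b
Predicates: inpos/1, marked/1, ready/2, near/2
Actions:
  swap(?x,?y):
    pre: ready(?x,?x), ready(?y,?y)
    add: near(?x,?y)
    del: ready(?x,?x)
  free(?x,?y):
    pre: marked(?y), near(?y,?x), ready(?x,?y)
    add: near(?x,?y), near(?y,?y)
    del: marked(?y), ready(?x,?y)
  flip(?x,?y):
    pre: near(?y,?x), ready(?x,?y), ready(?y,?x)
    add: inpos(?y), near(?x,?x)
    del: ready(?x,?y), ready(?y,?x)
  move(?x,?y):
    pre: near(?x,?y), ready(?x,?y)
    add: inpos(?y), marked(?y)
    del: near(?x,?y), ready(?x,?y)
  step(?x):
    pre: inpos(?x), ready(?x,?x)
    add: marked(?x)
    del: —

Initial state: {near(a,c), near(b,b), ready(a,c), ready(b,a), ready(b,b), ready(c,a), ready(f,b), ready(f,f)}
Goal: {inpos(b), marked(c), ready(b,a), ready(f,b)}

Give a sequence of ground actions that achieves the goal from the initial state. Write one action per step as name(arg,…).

flip(b,b); move(a,c)

1. flip(b,b)  →  {inpos(b), near(a,c), near(b,b), ready(a,c), ready(b,a), ready(c,a), ready(f,b), ready(f,f)}
2. move(a,c)  →  {inpos(b), inpos(c), marked(c), near(b,b), ready(b,a), ready(c,a), ready(f,b), ready(f,f)}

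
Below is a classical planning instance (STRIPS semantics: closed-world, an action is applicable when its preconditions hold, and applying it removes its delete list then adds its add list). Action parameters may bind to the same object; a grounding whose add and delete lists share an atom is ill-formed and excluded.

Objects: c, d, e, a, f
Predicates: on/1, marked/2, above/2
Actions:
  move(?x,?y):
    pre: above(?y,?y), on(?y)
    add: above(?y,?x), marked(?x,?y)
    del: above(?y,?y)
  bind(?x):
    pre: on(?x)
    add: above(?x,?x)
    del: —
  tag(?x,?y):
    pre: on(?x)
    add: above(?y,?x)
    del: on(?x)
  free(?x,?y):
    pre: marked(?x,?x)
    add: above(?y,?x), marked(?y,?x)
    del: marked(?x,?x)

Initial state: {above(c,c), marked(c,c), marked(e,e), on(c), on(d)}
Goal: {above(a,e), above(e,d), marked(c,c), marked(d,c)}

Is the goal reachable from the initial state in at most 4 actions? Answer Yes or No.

Yes

1. move(d,c)  →  {above(c,d), marked(c,c), marked(d,c), marked(e,e), on(c), on(d)}
2. tag(d,e)  →  {above(c,d), above(e,d), marked(c,c), marked(d,c), marked(e,e), on(c)}
3. free(e,a)  →  {above(a,e), above(c,d), above(e,d), marked(a,e), marked(c,c), marked(d,c), on(c)}
optimal plan length = 3; 3 ≤ 4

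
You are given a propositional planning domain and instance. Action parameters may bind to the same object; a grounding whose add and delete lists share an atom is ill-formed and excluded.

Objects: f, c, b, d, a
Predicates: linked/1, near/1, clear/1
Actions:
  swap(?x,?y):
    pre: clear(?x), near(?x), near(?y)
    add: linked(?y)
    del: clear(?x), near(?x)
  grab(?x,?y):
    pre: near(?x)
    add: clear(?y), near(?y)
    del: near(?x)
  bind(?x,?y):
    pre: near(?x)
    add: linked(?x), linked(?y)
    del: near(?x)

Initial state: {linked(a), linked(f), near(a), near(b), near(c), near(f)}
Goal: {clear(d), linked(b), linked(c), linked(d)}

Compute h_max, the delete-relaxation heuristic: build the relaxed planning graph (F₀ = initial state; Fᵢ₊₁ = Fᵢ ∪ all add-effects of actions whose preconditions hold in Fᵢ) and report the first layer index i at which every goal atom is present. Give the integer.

F0 = init (6 atoms)
F1 = F0 ∪ {clear(a), clear(b), clear(c), clear(d), clear(f), linked(b), linked(c), linked(d), near(d)}  (15 atoms)
goal ⊆ F1  ⇒  h_max = 1

1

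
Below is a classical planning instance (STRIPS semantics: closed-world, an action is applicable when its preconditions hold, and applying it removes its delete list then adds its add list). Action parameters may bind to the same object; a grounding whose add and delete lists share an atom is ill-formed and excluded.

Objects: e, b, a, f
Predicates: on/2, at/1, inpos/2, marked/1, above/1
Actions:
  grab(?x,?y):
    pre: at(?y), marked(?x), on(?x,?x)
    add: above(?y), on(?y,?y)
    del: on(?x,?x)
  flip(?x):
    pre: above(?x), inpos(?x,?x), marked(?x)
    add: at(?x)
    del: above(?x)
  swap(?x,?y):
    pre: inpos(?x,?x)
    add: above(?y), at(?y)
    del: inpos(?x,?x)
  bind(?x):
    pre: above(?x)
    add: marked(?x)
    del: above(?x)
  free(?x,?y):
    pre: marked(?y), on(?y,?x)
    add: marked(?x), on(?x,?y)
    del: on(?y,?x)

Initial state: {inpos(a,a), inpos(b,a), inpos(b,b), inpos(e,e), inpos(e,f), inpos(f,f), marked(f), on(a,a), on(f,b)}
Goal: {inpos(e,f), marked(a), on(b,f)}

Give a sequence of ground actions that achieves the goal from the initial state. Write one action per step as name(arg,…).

swap(e,a); bind(a); free(b,f)

1. swap(e,a)  →  {above(a), at(a), inpos(a,a), inpos(b,a), inpos(b,b), inpos(e,f), inpos(f,f), marked(f), on(a,a), on(f,b)}
2. bind(a)  →  {at(a), inpos(a,a), inpos(b,a), inpos(b,b), inpos(e,f), inpos(f,f), marked(a), marked(f), on(a,a), on(f,b)}
3. free(b,f)  →  {at(a), inpos(a,a), inpos(b,a), inpos(b,b), inpos(e,f), inpos(f,f), marked(a), marked(b), marked(f), on(a,a), on(b,f)}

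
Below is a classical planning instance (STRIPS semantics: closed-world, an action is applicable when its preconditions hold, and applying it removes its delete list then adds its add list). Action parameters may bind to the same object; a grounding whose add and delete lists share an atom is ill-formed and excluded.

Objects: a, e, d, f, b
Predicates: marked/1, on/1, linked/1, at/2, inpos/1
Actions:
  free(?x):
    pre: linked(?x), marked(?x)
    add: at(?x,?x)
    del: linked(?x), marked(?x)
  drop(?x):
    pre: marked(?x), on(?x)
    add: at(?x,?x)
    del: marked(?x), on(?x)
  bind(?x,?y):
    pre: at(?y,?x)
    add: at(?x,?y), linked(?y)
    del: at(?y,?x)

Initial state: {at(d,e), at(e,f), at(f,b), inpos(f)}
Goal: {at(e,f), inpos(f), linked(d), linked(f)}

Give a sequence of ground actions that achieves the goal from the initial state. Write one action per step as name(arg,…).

bind(e,d); bind(b,f)

1. bind(e,d)  →  {at(e,d), at(e,f), at(f,b), inpos(f), linked(d)}
2. bind(b,f)  →  {at(b,f), at(e,d), at(e,f), inpos(f), linked(d), linked(f)}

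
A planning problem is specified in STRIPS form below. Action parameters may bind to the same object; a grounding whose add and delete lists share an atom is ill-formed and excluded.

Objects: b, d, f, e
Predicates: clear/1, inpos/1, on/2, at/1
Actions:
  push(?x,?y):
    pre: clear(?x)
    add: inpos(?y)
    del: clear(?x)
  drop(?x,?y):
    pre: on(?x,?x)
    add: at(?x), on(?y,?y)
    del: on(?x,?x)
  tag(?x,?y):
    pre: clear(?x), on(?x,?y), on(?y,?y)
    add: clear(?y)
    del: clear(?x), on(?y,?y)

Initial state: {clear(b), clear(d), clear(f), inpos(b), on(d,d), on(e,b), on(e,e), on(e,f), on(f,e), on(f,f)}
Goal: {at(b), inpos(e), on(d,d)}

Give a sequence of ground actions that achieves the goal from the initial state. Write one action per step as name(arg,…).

push(b,e); drop(d,b); drop(b,d)

1. push(b,e)  →  {clear(d), clear(f), inpos(b), inpos(e), on(d,d), on(e,b), on(e,e), on(e,f), on(f,e), on(f,f)}
2. drop(d,b)  →  {at(d), clear(d), clear(f), inpos(b), inpos(e), on(b,b), on(e,b), on(e,e), on(e,f), on(f,e), on(f,f)}
3. drop(b,d)  →  {at(b), at(d), clear(d), clear(f), inpos(b), inpos(e), on(d,d), on(e,b), on(e,e), on(e,f), on(f,e), on(f,f)}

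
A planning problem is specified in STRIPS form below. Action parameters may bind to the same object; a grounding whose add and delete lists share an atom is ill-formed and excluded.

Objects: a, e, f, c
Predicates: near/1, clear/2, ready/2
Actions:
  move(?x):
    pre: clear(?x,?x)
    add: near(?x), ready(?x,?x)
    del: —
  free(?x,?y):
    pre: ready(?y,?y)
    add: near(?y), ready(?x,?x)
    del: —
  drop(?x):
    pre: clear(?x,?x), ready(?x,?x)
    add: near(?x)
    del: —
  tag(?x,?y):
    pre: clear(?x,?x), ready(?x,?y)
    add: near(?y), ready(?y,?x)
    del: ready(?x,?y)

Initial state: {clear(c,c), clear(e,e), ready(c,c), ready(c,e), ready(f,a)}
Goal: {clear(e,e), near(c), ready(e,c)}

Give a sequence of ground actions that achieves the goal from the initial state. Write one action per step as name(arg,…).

1. move(c)  →  {clear(c,c), clear(e,e), near(c), ready(c,c), ready(c,e), ready(f,a)}
2. tag(c,e)  →  {clear(c,c), clear(e,e), near(c), near(e), ready(c,c), ready(e,c), ready(f,a)}

move(c); tag(c,e)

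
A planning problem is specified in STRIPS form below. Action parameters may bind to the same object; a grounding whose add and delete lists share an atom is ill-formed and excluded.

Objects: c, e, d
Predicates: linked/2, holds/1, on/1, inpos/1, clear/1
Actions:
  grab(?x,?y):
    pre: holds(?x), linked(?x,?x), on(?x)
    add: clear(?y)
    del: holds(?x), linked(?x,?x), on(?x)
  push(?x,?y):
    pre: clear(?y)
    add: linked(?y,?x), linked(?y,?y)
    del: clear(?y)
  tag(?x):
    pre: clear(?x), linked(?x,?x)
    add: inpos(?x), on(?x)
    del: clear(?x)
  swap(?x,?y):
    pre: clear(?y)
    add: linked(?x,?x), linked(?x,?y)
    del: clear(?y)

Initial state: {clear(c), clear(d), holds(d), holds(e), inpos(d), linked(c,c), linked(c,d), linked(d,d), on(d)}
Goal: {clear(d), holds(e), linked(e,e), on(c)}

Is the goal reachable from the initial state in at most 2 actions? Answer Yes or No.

No

1. grab(d,e)  →  {clear(c), clear(d), clear(e), holds(e), inpos(d), linked(c,c), linked(c,d)}
2. push(c,e)  →  {clear(c), clear(d), holds(e), inpos(d), linked(c,c), linked(c,d), linked(e,c), linked(e,e)}
3. tag(c)  →  {clear(d), holds(e), inpos(c), inpos(d), linked(c,c), linked(c,d), linked(e,c), linked(e,e), on(c)}
optimal plan length = 3; 3 > 2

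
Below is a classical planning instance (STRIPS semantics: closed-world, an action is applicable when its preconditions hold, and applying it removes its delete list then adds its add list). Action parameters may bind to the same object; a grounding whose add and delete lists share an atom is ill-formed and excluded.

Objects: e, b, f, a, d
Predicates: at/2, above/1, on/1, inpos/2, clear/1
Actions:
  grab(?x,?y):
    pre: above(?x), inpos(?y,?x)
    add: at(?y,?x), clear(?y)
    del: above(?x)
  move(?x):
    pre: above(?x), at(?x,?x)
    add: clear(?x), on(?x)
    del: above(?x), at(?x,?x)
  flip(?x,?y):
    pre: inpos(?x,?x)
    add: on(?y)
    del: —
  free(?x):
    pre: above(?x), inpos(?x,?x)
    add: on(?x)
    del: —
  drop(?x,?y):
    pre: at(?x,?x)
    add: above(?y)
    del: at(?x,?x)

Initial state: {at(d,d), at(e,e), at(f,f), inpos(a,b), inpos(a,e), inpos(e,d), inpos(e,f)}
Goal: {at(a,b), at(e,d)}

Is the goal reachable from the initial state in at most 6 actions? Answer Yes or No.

1. drop(e,b)  →  {above(b), at(d,d), at(f,f), inpos(a,b), inpos(a,e), inpos(e,d), inpos(e,f)}
2. grab(b,a)  →  {at(a,b), at(d,d), at(f,f), clear(a), inpos(a,b), inpos(a,e), inpos(e,d), inpos(e,f)}
3. drop(f,d)  →  {above(d), at(a,b), at(d,d), clear(a), inpos(a,b), inpos(a,e), inpos(e,d), inpos(e,f)}
4. grab(d,e)  →  {at(a,b), at(d,d), at(e,d), clear(a), clear(e), inpos(a,b), inpos(a,e), inpos(e,d), inpos(e,f)}
optimal plan length = 4; 4 ≤ 6

Yes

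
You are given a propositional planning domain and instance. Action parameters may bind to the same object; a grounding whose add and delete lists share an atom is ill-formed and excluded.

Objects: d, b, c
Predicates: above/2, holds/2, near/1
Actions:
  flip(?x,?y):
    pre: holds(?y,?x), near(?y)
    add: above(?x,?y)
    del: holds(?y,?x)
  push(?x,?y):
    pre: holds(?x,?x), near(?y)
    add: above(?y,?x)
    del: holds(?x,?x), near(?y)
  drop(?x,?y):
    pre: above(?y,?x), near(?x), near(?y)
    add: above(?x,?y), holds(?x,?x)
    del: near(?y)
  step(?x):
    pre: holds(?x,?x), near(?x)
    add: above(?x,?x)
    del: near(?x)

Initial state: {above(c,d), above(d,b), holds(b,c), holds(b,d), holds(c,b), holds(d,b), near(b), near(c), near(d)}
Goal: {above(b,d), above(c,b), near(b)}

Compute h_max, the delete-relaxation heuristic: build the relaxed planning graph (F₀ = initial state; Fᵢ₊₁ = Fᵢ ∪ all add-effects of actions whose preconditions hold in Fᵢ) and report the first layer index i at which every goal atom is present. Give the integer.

F0 = init (9 atoms)
F1 = F0 ∪ {above(b,c), above(b,d), above(c,b), above(d,c), holds(b,b), holds(d,d)}  (15 atoms)
goal ⊆ F1  ⇒  h_max = 1

1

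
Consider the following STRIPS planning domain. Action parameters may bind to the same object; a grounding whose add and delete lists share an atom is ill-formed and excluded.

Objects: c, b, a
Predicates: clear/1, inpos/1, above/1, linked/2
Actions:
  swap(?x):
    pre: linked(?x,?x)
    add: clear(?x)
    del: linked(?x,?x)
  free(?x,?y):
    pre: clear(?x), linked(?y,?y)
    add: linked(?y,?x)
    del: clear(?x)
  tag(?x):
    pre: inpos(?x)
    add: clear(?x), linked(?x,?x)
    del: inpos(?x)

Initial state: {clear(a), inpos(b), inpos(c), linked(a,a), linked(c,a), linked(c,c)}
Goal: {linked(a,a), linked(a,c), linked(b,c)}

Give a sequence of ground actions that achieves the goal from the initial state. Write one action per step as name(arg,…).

swap(c); free(c,a); tag(c); tag(b); free(c,b)

1. swap(c)  →  {clear(a), clear(c), inpos(b), inpos(c), linked(a,a), linked(c,a)}
2. free(c,a)  →  {clear(a), inpos(b), inpos(c), linked(a,a), linked(a,c), linked(c,a)}
3. tag(c)  →  {clear(a), clear(c), inpos(b), linked(a,a), linked(a,c), linked(c,a), linked(c,c)}
4. tag(b)  →  {clear(a), clear(b), clear(c), linked(a,a), linked(a,c), linked(b,b), linked(c,a), linked(c,c)}
5. free(c,b)  →  {clear(a), clear(b), linked(a,a), linked(a,c), linked(b,b), linked(b,c), linked(c,a), linked(c,c)}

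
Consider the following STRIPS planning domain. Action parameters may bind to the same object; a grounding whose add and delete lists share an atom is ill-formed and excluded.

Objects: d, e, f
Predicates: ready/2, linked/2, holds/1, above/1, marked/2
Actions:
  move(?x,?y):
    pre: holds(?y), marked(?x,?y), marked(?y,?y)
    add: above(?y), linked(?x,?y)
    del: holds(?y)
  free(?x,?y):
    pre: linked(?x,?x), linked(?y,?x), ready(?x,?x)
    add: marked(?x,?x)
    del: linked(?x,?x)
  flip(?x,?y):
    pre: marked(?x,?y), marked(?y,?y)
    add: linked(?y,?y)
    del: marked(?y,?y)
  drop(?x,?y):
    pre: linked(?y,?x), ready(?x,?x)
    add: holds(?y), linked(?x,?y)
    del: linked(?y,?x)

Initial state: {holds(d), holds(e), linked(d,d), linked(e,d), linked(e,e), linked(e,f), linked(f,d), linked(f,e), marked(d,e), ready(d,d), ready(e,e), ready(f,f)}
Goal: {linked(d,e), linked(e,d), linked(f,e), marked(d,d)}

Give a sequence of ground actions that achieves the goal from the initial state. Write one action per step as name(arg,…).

1. free(d,d)  →  {holds(d), holds(e), linked(e,d), linked(e,e), linked(e,f), linked(f,d), linked(f,e), marked(d,d), marked(d,e), ready(d,d), ready(e,e), ready(f,f)}
2. free(e,e)  →  {holds(d), holds(e), linked(e,d), linked(e,f), linked(f,d), linked(f,e), marked(d,d), marked(d,e), marked(e,e), ready(d,d), ready(e,e), ready(f,f)}
3. move(d,e)  →  {above(e), holds(d), linked(d,e), linked(e,d), linked(e,f), linked(f,d), linked(f,e), marked(d,d), marked(d,e), marked(e,e), ready(d,d), ready(e,e), ready(f,f)}

free(d,d); free(e,e); move(d,e)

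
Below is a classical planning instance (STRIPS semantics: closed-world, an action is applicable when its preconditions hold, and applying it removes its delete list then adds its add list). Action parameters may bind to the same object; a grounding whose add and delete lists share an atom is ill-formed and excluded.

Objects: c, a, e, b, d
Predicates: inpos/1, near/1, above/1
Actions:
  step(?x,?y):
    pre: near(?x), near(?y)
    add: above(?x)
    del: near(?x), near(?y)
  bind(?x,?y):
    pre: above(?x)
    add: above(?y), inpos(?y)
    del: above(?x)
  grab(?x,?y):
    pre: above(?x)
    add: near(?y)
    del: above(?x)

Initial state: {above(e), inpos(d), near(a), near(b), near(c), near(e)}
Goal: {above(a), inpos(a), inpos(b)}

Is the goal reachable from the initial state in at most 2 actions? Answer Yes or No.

Yes

1. bind(e,b)  →  {above(b), inpos(b), inpos(d), near(a), near(b), near(c), near(e)}
2. bind(b,a)  →  {above(a), inpos(a), inpos(b), inpos(d), near(a), near(b), near(c), near(e)}
optimal plan length = 2; 2 ≤ 2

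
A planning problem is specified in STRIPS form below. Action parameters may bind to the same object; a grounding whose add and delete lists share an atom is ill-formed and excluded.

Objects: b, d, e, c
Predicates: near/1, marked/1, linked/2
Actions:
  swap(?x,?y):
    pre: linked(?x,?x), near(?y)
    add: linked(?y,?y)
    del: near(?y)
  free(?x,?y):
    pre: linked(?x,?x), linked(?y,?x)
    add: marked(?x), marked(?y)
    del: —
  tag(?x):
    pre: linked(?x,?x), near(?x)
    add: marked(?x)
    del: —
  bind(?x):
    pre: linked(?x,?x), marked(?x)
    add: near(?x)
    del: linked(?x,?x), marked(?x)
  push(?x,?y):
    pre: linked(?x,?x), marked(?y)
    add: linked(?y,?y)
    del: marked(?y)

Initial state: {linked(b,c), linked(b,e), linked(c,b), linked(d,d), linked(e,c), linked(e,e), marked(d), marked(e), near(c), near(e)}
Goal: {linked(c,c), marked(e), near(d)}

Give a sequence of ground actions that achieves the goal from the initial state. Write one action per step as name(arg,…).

swap(d,c); bind(d)

1. swap(d,c)  →  {linked(b,c), linked(b,e), linked(c,b), linked(c,c), linked(d,d), linked(e,c), linked(e,e), marked(d), marked(e), near(e)}
2. bind(d)  →  {linked(b,c), linked(b,e), linked(c,b), linked(c,c), linked(e,c), linked(e,e), marked(e), near(d), near(e)}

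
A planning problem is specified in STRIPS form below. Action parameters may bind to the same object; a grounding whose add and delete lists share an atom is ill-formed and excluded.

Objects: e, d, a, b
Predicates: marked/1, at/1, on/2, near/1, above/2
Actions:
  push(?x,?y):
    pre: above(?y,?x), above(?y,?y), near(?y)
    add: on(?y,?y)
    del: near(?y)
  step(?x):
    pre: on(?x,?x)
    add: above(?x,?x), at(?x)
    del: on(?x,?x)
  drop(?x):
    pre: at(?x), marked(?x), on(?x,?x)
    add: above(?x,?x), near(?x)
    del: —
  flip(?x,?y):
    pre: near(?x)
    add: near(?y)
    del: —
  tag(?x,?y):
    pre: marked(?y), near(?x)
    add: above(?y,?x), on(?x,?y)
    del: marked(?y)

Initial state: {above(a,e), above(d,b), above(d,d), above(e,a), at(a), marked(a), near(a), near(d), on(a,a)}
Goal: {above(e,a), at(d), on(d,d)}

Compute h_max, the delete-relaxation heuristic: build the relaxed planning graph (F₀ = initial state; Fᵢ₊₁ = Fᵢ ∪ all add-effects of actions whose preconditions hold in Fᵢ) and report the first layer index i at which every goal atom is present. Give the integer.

F0 = init (9 atoms)
F1 = F0 ∪ {above(a,a), above(a,d), near(b), near(e), on(d,a), on(d,d)}  (15 atoms)
F2 = F1 ∪ {above(a,b), at(d), on(b,a), on(e,a)}  (19 atoms)
goal ⊆ F2  ⇒  h_max = 2

2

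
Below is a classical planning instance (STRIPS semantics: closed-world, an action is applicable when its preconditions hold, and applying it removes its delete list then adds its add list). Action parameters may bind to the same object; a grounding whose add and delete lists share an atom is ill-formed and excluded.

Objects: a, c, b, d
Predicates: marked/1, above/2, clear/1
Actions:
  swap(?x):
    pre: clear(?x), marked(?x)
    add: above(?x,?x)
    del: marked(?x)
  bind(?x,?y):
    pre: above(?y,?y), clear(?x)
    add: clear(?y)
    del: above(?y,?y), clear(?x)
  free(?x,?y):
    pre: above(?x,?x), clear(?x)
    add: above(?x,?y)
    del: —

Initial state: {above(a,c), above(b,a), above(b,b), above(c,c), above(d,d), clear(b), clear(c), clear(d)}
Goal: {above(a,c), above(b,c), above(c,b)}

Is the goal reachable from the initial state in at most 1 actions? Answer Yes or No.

No

1. free(c,b)  →  {above(a,c), above(b,a), above(b,b), above(c,b), above(c,c), above(d,d), clear(b), clear(c), clear(d)}
2. free(b,c)  →  {above(a,c), above(b,a), above(b,b), above(b,c), above(c,b), above(c,c), above(d,d), clear(b), clear(c), clear(d)}
optimal plan length = 2; 2 > 1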